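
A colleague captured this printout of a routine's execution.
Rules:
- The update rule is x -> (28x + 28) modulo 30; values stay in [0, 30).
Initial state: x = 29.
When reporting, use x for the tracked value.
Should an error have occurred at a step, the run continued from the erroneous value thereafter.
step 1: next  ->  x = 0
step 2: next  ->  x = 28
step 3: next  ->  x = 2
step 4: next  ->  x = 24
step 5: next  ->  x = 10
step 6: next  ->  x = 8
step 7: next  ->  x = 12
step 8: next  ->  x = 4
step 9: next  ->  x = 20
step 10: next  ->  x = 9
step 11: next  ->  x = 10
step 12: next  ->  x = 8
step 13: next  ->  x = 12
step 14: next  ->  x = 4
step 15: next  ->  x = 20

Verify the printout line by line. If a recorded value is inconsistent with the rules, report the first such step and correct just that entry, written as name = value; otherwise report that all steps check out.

1. x = (28*29 + 28) mod 30 = 0 (checks out)
2. x = (28*0 + 28) mod 30 = 28 (same as recorded)
3. x = (28*28 + 28) mod 30 = 2 (matches)
4. x = (28*2 + 28) mod 30 = 24 (agrees with the printout)
5. x = (28*24 + 28) mod 30 = 10 (same as recorded)
6. x = (28*10 + 28) mod 30 = 8 (checks out)
7. x = (28*8 + 28) mod 30 = 12 (checks out)
8. x = (28*12 + 28) mod 30 = 4 (verified)
9. x = (28*4 + 28) mod 30 = 20 (in agreement)
10. x = (28*20 + 28) mod 30 = 18 (this is not what the printout shows)
That makes step 10 the first incorrect line — x = 18 is what it should show.

step 10, x = 18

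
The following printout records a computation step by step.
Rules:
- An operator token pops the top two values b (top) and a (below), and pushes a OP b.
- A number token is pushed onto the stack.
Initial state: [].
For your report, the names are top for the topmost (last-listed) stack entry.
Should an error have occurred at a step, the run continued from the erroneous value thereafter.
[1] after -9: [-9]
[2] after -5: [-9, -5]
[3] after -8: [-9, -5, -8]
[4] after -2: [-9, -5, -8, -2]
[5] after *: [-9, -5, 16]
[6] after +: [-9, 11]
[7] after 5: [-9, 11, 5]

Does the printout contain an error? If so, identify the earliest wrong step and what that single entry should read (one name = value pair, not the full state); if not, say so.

1. push -9: top = -9 (consistent with the printout)
2. push -5: top = -5 (no discrepancy)
3. push -8: top = -8 (matches)
4. push -2: top = -2 (exactly as logged)
5. -8 * -2 = 16 (exactly as logged)
6. -5 + 16 = 11 (verified)
7. push 5: top = 5 (in agreement)
Nothing is out of place; the run is error-free.

no error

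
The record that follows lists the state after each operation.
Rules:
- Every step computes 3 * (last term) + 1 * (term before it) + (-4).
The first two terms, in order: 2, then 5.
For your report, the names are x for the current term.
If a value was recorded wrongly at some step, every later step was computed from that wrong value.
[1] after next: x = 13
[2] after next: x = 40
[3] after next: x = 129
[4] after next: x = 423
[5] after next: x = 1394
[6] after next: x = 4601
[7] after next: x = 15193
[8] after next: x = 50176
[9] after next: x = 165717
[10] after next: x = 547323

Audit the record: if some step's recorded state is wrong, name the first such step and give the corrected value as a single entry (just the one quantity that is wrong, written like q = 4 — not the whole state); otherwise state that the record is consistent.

no error

Recomputing the run from the initial state:
step 1: x = 13
step 2: x = 40
step 3: x = 129
step 4: x = 423
step 5: x = 1394
step 6: x = 4601
step 7: x = 15193
step 8: x = 50176
step 9: x = 165717
step 10: x = 547323
This matches the record at every step.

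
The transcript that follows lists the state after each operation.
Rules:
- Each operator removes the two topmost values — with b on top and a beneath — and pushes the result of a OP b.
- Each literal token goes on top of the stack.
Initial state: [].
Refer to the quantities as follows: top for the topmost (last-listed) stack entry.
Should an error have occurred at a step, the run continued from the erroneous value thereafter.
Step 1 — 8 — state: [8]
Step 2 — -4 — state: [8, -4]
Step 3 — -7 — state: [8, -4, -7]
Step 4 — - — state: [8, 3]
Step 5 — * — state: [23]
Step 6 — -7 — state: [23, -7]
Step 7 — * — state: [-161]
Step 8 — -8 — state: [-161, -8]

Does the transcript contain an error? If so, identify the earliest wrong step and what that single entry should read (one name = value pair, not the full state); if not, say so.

step 5, top = 24

Recomputing the run from the initial state:
step 1: [8]
step 2: [8, -4]
step 3: [8, -4, -7]
step 4: [8, 3]
step 5: [24]
step 6: [24, -7]
step 7: [-168]
step 8: [-168, -8]
The first disagreement with the transcript is at step 5, where the value should be top = 24.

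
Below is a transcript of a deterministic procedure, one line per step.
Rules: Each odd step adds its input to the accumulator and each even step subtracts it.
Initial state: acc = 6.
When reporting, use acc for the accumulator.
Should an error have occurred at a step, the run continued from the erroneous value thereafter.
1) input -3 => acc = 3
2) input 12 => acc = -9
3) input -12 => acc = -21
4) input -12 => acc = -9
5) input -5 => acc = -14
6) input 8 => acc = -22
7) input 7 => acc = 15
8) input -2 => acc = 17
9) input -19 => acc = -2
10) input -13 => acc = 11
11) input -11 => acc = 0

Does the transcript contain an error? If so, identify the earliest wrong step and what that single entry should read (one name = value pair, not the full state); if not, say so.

Step 1: acc = 6 + -3 = 3 — checks out.
Step 2: acc = 3 - 12 = -9 — verified.
Step 3: acc = -9 + -12 = -21 — matches.
Step 4: acc = -21 - -12 = -9 — checks out.
Step 5: acc = -9 + -5 = -14 — consistent with the transcript.
Step 6: acc = -14 - 8 = -22 — in agreement.
Step 7: acc = -22 + 7 = -15 — the recorded entry deviates here.
That makes step 7 the first incorrect line — acc = -15 is what it should show.

step 7, acc = -15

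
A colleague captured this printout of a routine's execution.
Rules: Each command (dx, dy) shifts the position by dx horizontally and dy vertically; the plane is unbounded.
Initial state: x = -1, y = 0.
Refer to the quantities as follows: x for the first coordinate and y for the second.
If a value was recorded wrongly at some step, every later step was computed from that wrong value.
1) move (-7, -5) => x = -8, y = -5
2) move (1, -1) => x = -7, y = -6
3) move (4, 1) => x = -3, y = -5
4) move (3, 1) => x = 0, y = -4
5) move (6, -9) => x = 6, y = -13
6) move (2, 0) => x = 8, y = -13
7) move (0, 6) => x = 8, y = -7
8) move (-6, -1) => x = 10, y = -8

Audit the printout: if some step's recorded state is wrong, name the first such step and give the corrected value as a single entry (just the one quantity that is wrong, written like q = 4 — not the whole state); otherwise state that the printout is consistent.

step 8, x = 2

Recomputing the run from the initial state:
step 1: x = -8, y = -5
step 2: x = -7, y = -6
step 3: x = -3, y = -5
step 4: x = 0, y = -4
step 5: x = 6, y = -13
step 6: x = 8, y = -13
step 7: x = 8, y = -7
step 8: x = 2, y = -8
The first disagreement with the printout is at step 8, where the value should be x = 2.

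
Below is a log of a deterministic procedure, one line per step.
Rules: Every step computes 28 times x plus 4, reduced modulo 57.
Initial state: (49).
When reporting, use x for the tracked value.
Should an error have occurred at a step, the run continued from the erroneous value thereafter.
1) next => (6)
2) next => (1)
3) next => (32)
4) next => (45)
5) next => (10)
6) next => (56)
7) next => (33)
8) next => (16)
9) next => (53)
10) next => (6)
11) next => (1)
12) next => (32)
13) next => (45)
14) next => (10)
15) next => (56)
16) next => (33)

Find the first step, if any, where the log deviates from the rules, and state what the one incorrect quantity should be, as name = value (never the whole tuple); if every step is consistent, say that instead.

step 1, x = 8

step 1: x = (28*49 + 4) mod 57 = 8 -> the entry is off here
The earliest wrong entry is at step 1: it should read x = 8.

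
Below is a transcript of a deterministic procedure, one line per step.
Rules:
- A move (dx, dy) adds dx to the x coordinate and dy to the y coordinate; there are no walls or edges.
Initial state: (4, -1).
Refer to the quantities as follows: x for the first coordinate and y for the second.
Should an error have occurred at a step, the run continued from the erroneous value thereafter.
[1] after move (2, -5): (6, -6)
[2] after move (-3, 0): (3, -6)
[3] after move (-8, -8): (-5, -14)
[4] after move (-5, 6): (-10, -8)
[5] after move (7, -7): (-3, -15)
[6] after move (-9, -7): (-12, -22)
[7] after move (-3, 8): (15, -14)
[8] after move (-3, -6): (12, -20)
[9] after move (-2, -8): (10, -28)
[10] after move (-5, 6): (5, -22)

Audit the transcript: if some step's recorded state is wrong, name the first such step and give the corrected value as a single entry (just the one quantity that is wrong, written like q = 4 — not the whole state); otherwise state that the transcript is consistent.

step 7, x = -15

Recomputing the run from the initial state:
step 1: x = 6, y = -6
step 2: x = 3, y = -6
step 3: x = -5, y = -14
step 4: x = -10, y = -8
step 5: x = -3, y = -15
step 6: x = -12, y = -22
step 7: x = -15, y = -14
step 8: x = -18, y = -20
step 9: x = -20, y = -28
step 10: x = -25, y = -22
The first disagreement with the transcript is at step 7, where the value should be x = -15.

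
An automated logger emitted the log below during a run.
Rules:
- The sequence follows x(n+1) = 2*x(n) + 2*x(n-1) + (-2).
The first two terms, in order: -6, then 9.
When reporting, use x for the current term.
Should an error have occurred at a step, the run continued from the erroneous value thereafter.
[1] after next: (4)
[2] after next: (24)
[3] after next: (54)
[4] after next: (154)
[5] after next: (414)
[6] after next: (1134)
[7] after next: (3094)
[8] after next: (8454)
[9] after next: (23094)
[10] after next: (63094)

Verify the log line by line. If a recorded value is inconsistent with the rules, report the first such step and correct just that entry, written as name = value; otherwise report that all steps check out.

no error

step 1: x = 2*(9) + (2)*(-6) + (-2) = 4 -> no discrepancy
step 2: x = 2*(4) + (2)*(9) + (-2) = 24 -> in agreement
step 3: x = 2*(24) + (2)*(4) + (-2) = 54 -> matches
step 4: x = 2*(54) + (2)*(24) + (-2) = 154 -> same as recorded
step 5: x = 2*(154) + (2)*(54) + (-2) = 414 -> consistent with the log
step 6: x = 2*(414) + (2)*(154) + (-2) = 1134 -> verified
step 7: x = 2*(1134) + (2)*(414) + (-2) = 3094 -> consistent with the log
step 8: x = 2*(3094) + (2)*(1134) + (-2) = 8454 -> exactly as logged
step 9: x = 2*(8454) + (2)*(3094) + (-2) = 23094 -> same as recorded
step 10: x = 2*(23094) + (2)*(8454) + (-2) = 63094 -> in agreement
Each recorded entry agrees with the recomputation.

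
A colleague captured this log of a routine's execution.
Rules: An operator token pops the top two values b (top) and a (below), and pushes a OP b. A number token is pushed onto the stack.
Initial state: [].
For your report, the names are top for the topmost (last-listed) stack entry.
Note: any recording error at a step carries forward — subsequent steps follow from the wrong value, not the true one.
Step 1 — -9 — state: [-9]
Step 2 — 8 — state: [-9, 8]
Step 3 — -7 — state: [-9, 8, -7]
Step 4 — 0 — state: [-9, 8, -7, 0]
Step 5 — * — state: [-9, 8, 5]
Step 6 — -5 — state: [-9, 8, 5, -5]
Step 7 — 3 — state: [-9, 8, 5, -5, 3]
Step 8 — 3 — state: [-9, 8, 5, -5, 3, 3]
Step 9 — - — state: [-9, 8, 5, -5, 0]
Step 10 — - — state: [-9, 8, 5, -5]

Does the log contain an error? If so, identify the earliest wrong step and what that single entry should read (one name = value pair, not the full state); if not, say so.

Step 1: push -9: top = -9 — agrees with the log.
Step 2: push 8: top = 8 — confirmed correct.
Step 3: push -7: top = -7 — verified.
Step 4: push 0: top = 0 — consistent with the log.
Step 5: -7 * 0 = 0 — the log disagrees here.
The earliest wrong entry is at step 5: it should read top = 0.

step 5, top = 0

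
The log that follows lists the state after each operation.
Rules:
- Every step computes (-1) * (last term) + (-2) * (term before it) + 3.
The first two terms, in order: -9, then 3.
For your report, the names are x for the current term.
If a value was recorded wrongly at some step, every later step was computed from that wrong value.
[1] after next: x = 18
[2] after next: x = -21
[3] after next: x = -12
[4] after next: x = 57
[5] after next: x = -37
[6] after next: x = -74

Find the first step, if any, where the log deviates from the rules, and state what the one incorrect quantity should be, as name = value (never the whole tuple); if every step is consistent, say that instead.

step 5, x = -30

Step 1: x = -1*(3) + (-2)*(-9) + (3) = 18 — exactly as logged.
Step 2: x = -1*(18) + (-2)*(3) + (3) = -21 — no discrepancy.
Step 3: x = -1*(-21) + (-2)*(18) + (3) = -12 — exactly as logged.
Step 4: x = -1*(-12) + (-2)*(-21) + (3) = 57 — no discrepancy.
Step 5: x = -1*(57) + (-2)*(-12) + (3) = -30 — the log disagrees here.
Step 5 is the first one off; corrected, x = -30.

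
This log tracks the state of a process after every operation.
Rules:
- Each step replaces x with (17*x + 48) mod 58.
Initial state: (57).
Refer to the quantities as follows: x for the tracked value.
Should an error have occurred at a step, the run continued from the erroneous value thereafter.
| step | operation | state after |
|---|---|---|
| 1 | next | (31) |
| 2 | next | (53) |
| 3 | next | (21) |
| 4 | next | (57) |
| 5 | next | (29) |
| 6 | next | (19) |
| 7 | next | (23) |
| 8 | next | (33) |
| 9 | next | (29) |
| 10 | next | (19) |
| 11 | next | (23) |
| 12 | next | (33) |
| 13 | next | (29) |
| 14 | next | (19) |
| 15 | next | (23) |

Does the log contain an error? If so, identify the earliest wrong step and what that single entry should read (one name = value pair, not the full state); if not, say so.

step 5, x = 31

step 1: x = (17*57 + 48) mod 58 = 31 -> in agreement
step 2: x = (17*31 + 48) mod 58 = 53 -> no discrepancy
step 3: x = (17*53 + 48) mod 58 = 21 -> confirmed correct
step 4: x = (17*21 + 48) mod 58 = 57 -> checks out
step 5: x = (17*57 + 48) mod 58 = 31 -> the recorded entry deviates here
Conclusion: step 5 carries the first error; the entry should be x = 31.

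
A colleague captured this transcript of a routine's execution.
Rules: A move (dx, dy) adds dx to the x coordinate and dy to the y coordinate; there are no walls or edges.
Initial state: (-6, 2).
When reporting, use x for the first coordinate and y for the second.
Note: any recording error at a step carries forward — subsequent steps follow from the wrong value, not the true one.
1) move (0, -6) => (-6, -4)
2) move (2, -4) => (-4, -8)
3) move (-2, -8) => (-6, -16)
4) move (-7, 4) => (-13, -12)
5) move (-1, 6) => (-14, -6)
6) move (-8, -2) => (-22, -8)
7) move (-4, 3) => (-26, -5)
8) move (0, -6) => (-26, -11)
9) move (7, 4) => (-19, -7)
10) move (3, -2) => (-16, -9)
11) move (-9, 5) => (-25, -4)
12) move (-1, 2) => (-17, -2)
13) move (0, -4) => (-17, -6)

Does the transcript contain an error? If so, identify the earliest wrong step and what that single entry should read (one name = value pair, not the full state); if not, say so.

step 12, x = -26

Step 1: x = -6 + (0) = -6, y = 2 + (-6) = -4 — checks out.
Step 2: x = -6 + (2) = -4, y = -4 + (-4) = -8 — checks out.
Step 3: x = -4 + (-2) = -6, y = -8 + (-8) = -16 — verified.
Step 4: x = -6 + (-7) = -13, y = -16 + (4) = -12 — in agreement.
Step 5: x = -13 + (-1) = -14, y = -12 + (6) = -6 — in agreement.
Step 6: x = -14 + (-8) = -22, y = -6 + (-2) = -8 — same as recorded.
Step 7: x = -22 + (-4) = -26, y = -8 + (3) = -5 — in agreement.
Step 8: x = -26 + (0) = -26, y = -5 + (-6) = -11 — confirmed correct.
Step 9: x = -26 + (7) = -19, y = -11 + (4) = -7 — verified.
Step 10: x = -19 + (3) = -16, y = -7 + (-2) = -9 — matches.
Step 11: x = -16 + (-9) = -25, y = -9 + (5) = -4 — matches.
Step 12: x = -25 + (-1) = -26, y = -4 + (2) = -2 — first mismatch against the transcript.
Step 12 is the first one off; corrected, x = -26.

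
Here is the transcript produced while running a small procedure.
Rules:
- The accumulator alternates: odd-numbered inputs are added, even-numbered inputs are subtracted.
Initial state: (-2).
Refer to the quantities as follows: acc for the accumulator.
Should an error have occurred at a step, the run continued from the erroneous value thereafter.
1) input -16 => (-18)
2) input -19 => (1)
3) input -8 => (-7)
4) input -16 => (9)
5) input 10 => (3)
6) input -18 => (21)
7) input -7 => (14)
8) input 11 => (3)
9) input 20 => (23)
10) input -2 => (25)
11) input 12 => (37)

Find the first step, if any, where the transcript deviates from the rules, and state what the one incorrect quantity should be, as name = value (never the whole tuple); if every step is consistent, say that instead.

step 1: acc = -2 + -16 = -18 -> consistent with the transcript
step 2: acc = -18 - -19 = 1 -> in agreement
step 3: acc = 1 + -8 = -7 -> same as recorded
step 4: acc = -7 - -16 = 9 -> no discrepancy
step 5: acc = 9 + 10 = 19 -> the recorded entry deviates here
The audit stops at step 5: the recorded entry is wrong and should be acc = 19.

step 5, acc = 19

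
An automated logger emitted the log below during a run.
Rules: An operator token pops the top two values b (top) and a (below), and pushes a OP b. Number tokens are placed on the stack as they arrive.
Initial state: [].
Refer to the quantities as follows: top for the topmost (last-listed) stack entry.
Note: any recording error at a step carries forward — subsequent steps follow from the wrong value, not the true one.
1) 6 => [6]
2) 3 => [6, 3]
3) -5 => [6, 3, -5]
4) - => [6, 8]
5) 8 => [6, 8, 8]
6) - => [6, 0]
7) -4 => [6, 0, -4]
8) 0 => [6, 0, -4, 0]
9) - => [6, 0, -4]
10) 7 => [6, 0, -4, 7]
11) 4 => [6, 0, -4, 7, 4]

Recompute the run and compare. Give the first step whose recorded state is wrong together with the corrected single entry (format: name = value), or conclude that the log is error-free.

Step 1: push 6: top = 6 — verified.
Step 2: push 3: top = 3 — consistent with the log.
Step 3: push -5: top = -5 — exactly as logged.
Step 4: 3 - -5 = 8 — agrees with the log.
Step 5: push 8: top = 8 — checks out.
Step 6: 8 - 8 = 0 — same as recorded.
Step 7: push -4: top = -4 — matches.
Step 8: push 0: top = 0 — verified.
Step 9: -4 - 0 = -4 — confirmed correct.
Step 10: push 7: top = 7 — verified.
Step 11: push 4: top = 4 — matches.
Nothing is out of place; the run is error-free.

no error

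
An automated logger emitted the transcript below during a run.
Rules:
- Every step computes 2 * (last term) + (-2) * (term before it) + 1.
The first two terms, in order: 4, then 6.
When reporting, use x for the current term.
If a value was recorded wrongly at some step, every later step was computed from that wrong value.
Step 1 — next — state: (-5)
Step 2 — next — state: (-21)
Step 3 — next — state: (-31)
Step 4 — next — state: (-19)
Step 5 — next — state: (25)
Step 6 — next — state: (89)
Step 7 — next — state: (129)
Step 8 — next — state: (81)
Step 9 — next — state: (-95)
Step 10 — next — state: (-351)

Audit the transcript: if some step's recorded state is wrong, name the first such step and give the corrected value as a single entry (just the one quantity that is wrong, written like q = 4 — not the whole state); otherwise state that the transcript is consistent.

Recomputing the run from the initial state:
step 1: x = 5
step 2: x = -1
step 3: x = -11
step 4: x = -19
step 5: x = -15
step 6: x = 9
step 7: x = 49
step 8: x = 81
step 9: x = 65
step 10: x = -31
The first disagreement with the transcript is at step 1, where the value should be x = 5.

step 1, x = 5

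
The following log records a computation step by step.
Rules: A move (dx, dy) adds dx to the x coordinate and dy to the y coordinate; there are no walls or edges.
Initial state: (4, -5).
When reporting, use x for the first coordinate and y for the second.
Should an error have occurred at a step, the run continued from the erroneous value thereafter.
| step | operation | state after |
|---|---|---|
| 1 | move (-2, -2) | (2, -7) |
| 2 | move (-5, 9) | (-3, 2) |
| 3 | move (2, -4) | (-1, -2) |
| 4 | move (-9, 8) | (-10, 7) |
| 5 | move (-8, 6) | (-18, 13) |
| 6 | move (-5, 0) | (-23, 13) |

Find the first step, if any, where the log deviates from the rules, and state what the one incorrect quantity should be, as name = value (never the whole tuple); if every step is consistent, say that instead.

Recomputing the run from the initial state:
step 1: x = 2, y = -7
step 2: x = -3, y = 2
step 3: x = -1, y = -2
step 4: x = -10, y = 6
step 5: x = -18, y = 12
step 6: x = -23, y = 12
The first disagreement with the log is at step 4, where the value should be y = 6.

step 4, y = 6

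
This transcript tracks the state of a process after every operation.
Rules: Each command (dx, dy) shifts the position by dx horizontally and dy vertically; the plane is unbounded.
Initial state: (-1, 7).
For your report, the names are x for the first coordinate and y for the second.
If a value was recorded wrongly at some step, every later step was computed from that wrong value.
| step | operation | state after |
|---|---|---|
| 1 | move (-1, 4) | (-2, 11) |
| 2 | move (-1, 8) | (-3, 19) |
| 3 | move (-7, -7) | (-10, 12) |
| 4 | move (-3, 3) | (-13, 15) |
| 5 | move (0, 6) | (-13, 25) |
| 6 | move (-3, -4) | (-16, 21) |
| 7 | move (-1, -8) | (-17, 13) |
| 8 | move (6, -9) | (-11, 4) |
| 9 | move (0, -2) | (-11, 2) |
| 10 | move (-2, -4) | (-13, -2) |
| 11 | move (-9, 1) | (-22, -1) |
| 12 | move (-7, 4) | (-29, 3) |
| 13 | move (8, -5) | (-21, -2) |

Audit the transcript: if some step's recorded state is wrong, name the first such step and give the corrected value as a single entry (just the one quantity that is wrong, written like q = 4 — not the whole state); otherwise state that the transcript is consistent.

step 5, y = 21

Recomputing the run from the initial state:
step 1: x = -2, y = 11
step 2: x = -3, y = 19
step 3: x = -10, y = 12
step 4: x = -13, y = 15
step 5: x = -13, y = 21
step 6: x = -16, y = 17
step 7: x = -17, y = 9
step 8: x = -11, y = 0
step 9: x = -11, y = -2
step 10: x = -13, y = -6
step 11: x = -22, y = -5
step 12: x = -29, y = -1
step 13: x = -21, y = -6
The first disagreement with the transcript is at step 5, where the value should be y = 21.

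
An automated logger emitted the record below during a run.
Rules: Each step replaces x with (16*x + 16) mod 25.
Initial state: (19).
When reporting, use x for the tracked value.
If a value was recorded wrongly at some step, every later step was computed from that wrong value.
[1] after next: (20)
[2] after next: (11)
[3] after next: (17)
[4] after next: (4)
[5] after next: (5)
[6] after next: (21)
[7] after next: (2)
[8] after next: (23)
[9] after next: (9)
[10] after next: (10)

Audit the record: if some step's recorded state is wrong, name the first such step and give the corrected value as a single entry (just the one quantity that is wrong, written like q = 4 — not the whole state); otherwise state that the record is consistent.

step 4, x = 13

step 1: x = (16*19 + 16) mod 25 = 20 -> exactly as logged
step 2: x = (16*20 + 16) mod 25 = 11 -> agrees with the record
step 3: x = (16*11 + 16) mod 25 = 17 -> consistent with the record
step 4: x = (16*17 + 16) mod 25 = 13 -> the entry is off here
Step 4 is the first one off; corrected, x = 13.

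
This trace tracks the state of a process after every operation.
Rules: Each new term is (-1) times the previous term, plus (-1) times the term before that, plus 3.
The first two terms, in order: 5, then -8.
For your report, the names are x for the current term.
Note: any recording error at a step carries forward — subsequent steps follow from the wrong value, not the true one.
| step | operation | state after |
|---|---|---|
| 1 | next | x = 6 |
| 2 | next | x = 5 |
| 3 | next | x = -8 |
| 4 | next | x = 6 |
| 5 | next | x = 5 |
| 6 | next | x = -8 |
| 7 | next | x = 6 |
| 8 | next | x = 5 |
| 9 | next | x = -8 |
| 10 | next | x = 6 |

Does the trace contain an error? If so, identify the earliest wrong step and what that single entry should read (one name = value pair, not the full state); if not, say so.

Recomputing the run from the initial state:
step 1: x = 6
step 2: x = 5
step 3: x = -8
step 4: x = 6
step 5: x = 5
step 6: x = -8
step 7: x = 6
step 8: x = 5
step 9: x = -8
step 10: x = 6
This matches the trace at every step.

no error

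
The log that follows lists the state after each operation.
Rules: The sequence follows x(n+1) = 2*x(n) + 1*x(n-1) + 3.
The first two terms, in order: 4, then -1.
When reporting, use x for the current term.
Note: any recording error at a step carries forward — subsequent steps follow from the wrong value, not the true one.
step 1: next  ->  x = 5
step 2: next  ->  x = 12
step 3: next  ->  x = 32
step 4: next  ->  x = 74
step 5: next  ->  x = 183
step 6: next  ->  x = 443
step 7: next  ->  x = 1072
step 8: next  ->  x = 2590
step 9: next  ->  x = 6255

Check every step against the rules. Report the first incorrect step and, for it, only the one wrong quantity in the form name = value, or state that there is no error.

Recomputing the run from the initial state:
step 1: x = 5
step 2: x = 12
step 3: x = 32
step 4: x = 79
step 5: x = 193
step 6: x = 468
step 7: x = 1132
step 8: x = 2735
step 9: x = 6605
The first disagreement with the log is at step 4, where the value should be x = 79.

step 4, x = 79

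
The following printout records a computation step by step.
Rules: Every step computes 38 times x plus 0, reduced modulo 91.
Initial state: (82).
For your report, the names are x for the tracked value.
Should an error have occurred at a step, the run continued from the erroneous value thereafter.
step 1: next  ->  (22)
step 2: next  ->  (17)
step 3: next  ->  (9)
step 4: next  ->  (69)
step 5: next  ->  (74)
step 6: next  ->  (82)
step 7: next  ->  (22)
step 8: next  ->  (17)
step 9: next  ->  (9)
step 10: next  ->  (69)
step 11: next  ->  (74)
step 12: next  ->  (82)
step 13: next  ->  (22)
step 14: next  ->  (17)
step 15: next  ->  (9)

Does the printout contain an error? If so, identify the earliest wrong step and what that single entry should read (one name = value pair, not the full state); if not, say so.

Step 1: x = (38*82 + 0) mod 91 = 22 — confirmed correct.
Step 2: x = (38*22 + 0) mod 91 = 17 — matches.
Step 3: x = (38*17 + 0) mod 91 = 9 — agrees with the printout.
Step 4: x = (38*9 + 0) mod 91 = 69 — confirmed correct.
Step 5: x = (38*69 + 0) mod 91 = 74 — exactly as logged.
Step 6: x = (38*74 + 0) mod 91 = 82 — matches.
Step 7: x = (38*82 + 0) mod 91 = 22 — matches.
Step 8: x = (38*22 + 0) mod 91 = 17 — verified.
Step 9: x = (38*17 + 0) mod 91 = 9 — checks out.
Step 10: x = (38*9 + 0) mod 91 = 69 — verified.
Step 11: x = (38*69 + 0) mod 91 = 74 — exactly as logged.
Step 12: x = (38*74 + 0) mod 91 = 82 — agrees with the printout.
Step 13: x = (38*82 + 0) mod 91 = 22 — confirmed correct.
Step 14: x = (38*22 + 0) mod 91 = 17 — checks out.
Step 15: x = (38*17 + 0) mod 91 = 9 — same as recorded.
No step deviates from the rules.

no error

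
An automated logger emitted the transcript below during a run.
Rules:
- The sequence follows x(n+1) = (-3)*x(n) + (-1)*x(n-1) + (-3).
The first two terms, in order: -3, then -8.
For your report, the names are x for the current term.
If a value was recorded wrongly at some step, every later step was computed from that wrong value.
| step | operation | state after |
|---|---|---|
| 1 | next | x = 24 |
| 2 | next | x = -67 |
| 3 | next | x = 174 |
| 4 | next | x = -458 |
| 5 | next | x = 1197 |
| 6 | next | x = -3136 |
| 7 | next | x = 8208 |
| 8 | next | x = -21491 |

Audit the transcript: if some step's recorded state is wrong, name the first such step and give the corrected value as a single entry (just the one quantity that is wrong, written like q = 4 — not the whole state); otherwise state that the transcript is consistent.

no error

step 1: x = -3*(-8) + (-1)*(-3) + (-3) = 24 -> checks out
step 2: x = -3*(24) + (-1)*(-8) + (-3) = -67 -> no discrepancy
step 3: x = -3*(-67) + (-1)*(24) + (-3) = 174 -> agrees with the transcript
step 4: x = -3*(174) + (-1)*(-67) + (-3) = -458 -> agrees with the transcript
step 5: x = -3*(-458) + (-1)*(174) + (-3) = 1197 -> confirmed correct
step 6: x = -3*(1197) + (-1)*(-458) + (-3) = -3136 -> consistent with the transcript
step 7: x = -3*(-3136) + (-1)*(1197) + (-3) = 8208 -> in agreement
step 8: x = -3*(8208) + (-1)*(-3136) + (-3) = -21491 -> checks out
Each recorded entry agrees with the recomputation.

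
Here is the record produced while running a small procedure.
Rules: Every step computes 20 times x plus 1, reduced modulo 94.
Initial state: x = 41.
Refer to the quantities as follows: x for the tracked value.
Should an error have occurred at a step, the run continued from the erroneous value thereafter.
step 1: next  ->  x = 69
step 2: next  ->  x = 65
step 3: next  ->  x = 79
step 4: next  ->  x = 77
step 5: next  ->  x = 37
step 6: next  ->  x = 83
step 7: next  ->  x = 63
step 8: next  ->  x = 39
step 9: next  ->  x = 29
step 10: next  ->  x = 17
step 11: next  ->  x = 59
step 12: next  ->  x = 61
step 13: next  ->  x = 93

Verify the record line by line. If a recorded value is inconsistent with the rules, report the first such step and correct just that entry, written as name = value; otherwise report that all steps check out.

1. x = (20*41 + 1) mod 94 = 69 (in agreement)
2. x = (20*69 + 1) mod 94 = 65 (matches)
3. x = (20*65 + 1) mod 94 = 79 (consistent with the record)
4. x = (20*79 + 1) mod 94 = 77 (checks out)
5. x = (20*77 + 1) mod 94 = 37 (consistent with the record)
6. x = (20*37 + 1) mod 94 = 83 (confirmed correct)
7. x = (20*83 + 1) mod 94 = 63 (no discrepancy)
8. x = (20*63 + 1) mod 94 = 39 (confirmed correct)
9. x = (20*39 + 1) mod 94 = 29 (agrees with the record)
10. x = (20*29 + 1) mod 94 = 17 (agrees with the record)
11. x = (20*17 + 1) mod 94 = 59 (confirmed correct)
12. x = (20*59 + 1) mod 94 = 53 (this is not what the record shows)
Step 12 is the first one off; corrected, x = 53.

step 12, x = 53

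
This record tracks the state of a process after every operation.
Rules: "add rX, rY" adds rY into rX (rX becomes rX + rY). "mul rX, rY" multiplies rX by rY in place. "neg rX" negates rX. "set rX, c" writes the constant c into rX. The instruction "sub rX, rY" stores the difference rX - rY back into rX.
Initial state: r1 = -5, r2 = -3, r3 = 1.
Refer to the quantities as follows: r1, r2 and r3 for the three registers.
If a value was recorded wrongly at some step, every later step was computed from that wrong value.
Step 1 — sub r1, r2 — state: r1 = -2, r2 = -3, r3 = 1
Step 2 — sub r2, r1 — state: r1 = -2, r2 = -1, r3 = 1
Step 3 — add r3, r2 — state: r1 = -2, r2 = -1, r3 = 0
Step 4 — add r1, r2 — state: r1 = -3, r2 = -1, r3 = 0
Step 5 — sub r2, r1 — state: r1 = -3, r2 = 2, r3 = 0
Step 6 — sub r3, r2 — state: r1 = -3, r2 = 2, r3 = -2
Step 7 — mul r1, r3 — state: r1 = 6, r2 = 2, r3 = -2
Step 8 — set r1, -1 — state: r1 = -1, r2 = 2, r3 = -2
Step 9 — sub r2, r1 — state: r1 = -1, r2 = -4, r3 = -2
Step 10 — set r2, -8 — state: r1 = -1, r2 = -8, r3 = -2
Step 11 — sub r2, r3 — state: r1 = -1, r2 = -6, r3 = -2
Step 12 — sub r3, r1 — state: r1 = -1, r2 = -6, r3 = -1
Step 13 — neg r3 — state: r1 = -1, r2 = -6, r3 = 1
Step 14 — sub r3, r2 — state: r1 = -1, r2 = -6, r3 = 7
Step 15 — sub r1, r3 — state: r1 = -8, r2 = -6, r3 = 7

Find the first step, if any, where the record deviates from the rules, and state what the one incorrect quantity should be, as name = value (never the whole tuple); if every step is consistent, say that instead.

Step 1: r1 = -5 - -3 = -2 — exactly as logged.
Step 2: r2 = -3 - -2 = -1 — checks out.
Step 3: r3 = 1 + -1 = 0 — consistent with the record.
Step 4: r1 = -2 + -1 = -3 — same as recorded.
Step 5: r2 = -1 - -3 = 2 — confirmed correct.
Step 6: r3 = 0 - 2 = -2 — checks out.
Step 7: r1 = -3 * -2 = 6 — verified.
Step 8: r1 = -1 — exactly as logged.
Step 9: r2 = 2 - -1 = 3 — the record has a different value.
The audit stops at step 9: the recorded entry is wrong and should be r2 = 3.

step 9, r2 = 3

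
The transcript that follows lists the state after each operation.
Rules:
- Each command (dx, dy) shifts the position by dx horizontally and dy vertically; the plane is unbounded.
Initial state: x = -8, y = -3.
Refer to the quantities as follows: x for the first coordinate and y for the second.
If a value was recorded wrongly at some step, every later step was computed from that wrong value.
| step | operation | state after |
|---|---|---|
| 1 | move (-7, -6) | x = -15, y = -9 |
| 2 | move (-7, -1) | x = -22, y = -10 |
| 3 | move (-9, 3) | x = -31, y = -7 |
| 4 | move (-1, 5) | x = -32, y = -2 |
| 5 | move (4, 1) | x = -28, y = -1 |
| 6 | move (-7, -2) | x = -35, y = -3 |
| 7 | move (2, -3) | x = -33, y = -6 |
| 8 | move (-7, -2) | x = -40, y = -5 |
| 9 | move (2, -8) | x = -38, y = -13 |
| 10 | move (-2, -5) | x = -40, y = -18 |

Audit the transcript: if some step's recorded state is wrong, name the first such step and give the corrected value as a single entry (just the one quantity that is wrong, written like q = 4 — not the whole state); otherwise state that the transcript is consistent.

step 8, y = -8

1. x = -8 + (-7) = -15, y = -3 + (-6) = -9 (agrees with the transcript)
2. x = -15 + (-7) = -22, y = -9 + (-1) = -10 (consistent with the transcript)
3. x = -22 + (-9) = -31, y = -10 + (3) = -7 (no discrepancy)
4. x = -31 + (-1) = -32, y = -7 + (5) = -2 (exactly as logged)
5. x = -32 + (4) = -28, y = -2 + (1) = -1 (agrees with the transcript)
6. x = -28 + (-7) = -35, y = -1 + (-2) = -3 (exactly as logged)
7. x = -35 + (2) = -33, y = -3 + (-3) = -6 (no discrepancy)
8. x = -33 + (-7) = -40, y = -6 + (-2) = -8 (the transcript disagrees here)
That makes step 8 the first incorrect line — y = -8 is what it should show.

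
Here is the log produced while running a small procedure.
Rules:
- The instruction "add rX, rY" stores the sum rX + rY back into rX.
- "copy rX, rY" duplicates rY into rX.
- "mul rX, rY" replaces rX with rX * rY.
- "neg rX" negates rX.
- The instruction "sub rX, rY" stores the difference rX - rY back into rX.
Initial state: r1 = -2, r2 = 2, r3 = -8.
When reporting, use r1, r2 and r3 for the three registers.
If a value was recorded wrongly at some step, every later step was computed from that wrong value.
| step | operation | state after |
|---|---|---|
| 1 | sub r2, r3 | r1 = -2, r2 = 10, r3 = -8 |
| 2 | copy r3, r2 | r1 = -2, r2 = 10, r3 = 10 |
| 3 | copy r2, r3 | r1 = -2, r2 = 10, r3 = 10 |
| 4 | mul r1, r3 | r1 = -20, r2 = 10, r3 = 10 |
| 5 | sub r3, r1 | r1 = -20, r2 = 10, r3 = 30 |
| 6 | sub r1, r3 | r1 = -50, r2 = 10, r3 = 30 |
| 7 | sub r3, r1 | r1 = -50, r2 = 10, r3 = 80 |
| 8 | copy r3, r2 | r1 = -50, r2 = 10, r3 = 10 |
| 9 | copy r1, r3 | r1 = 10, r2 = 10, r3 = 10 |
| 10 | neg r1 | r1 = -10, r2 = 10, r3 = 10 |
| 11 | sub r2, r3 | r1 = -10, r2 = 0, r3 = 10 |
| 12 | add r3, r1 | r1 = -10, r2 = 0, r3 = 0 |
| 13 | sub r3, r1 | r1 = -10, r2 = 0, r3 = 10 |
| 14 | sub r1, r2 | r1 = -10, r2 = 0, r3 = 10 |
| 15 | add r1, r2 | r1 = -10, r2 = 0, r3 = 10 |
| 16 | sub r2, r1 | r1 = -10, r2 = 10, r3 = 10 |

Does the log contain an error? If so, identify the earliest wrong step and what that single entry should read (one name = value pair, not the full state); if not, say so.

Recomputing the run from the initial state:
step 1: r1 = -2, r2 = 10, r3 = -8
step 2: r1 = -2, r2 = 10, r3 = 10
step 3: r1 = -2, r2 = 10, r3 = 10
step 4: r1 = -20, r2 = 10, r3 = 10
step 5: r1 = -20, r2 = 10, r3 = 30
step 6: r1 = -50, r2 = 10, r3 = 30
step 7: r1 = -50, r2 = 10, r3 = 80
step 8: r1 = -50, r2 = 10, r3 = 10
step 9: r1 = 10, r2 = 10, r3 = 10
step 10: r1 = -10, r2 = 10, r3 = 10
step 11: r1 = -10, r2 = 0, r3 = 10
step 12: r1 = -10, r2 = 0, r3 = 0
step 13: r1 = -10, r2 = 0, r3 = 10
step 14: r1 = -10, r2 = 0, r3 = 10
step 15: r1 = -10, r2 = 0, r3 = 10
step 16: r1 = -10, r2 = 10, r3 = 10
This matches the log at every step.

no error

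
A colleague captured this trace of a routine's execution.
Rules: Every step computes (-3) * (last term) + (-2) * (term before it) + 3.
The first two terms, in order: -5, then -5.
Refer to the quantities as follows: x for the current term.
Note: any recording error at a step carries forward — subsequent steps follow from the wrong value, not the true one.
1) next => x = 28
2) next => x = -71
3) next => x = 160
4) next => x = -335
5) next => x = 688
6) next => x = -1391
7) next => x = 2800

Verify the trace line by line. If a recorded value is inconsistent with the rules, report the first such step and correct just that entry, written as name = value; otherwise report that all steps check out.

no error

Recomputing the run from the initial state:
step 1: x = 28
step 2: x = -71
step 3: x = 160
step 4: x = -335
step 5: x = 688
step 6: x = -1391
step 7: x = 2800
This matches the trace at every step.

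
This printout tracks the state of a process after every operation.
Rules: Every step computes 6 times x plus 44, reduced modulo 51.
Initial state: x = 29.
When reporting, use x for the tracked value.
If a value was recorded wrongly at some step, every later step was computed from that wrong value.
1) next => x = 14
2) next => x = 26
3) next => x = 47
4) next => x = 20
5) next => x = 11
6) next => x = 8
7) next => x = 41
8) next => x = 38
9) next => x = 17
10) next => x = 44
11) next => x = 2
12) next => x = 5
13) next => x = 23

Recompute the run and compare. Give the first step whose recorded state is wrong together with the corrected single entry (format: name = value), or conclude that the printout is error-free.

step 8, x = 35

1. x = (6*29 + 44) mod 51 = 14 (same as recorded)
2. x = (6*14 + 44) mod 51 = 26 (in agreement)
3. x = (6*26 + 44) mod 51 = 47 (agrees with the printout)
4. x = (6*47 + 44) mod 51 = 20 (consistent with the printout)
5. x = (6*20 + 44) mod 51 = 11 (checks out)
6. x = (6*11 + 44) mod 51 = 8 (matches)
7. x = (6*8 + 44) mod 51 = 41 (consistent with the printout)
8. x = (6*41 + 44) mod 51 = 35 (the printout disagrees here)
First incorrect step: 8; the correct value is x = 35.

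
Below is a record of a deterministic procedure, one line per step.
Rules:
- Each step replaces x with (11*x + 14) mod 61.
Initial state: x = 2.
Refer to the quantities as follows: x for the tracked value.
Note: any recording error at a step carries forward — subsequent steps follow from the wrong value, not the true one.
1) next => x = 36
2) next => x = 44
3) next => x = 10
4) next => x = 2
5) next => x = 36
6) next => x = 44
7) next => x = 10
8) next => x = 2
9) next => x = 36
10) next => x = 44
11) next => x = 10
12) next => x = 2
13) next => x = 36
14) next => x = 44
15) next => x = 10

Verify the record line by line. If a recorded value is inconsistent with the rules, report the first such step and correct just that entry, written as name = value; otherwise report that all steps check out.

no error

step 1: x = (11*2 + 14) mod 61 = 36 -> in agreement
step 2: x = (11*36 + 14) mod 61 = 44 -> matches
step 3: x = (11*44 + 14) mod 61 = 10 -> same as recorded
step 4: x = (11*10 + 14) mod 61 = 2 -> same as recorded
step 5: x = (11*2 + 14) mod 61 = 36 -> no discrepancy
step 6: x = (11*36 + 14) mod 61 = 44 -> agrees with the record
step 7: x = (11*44 + 14) mod 61 = 10 -> consistent with the record
step 8: x = (11*10 + 14) mod 61 = 2 -> confirmed correct
step 9: x = (11*2 + 14) mod 61 = 36 -> verified
step 10: x = (11*36 + 14) mod 61 = 44 -> same as recorded
step 11: x = (11*44 + 14) mod 61 = 10 -> confirmed correct
step 12: x = (11*10 + 14) mod 61 = 2 -> checks out
step 13: x = (11*2 + 14) mod 61 = 36 -> confirmed correct
step 14: x = (11*36 + 14) mod 61 = 44 -> consistent with the record
step 15: x = (11*44 + 14) mod 61 = 10 -> in agreement
The whole run recomputes cleanly — no discrepancies.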